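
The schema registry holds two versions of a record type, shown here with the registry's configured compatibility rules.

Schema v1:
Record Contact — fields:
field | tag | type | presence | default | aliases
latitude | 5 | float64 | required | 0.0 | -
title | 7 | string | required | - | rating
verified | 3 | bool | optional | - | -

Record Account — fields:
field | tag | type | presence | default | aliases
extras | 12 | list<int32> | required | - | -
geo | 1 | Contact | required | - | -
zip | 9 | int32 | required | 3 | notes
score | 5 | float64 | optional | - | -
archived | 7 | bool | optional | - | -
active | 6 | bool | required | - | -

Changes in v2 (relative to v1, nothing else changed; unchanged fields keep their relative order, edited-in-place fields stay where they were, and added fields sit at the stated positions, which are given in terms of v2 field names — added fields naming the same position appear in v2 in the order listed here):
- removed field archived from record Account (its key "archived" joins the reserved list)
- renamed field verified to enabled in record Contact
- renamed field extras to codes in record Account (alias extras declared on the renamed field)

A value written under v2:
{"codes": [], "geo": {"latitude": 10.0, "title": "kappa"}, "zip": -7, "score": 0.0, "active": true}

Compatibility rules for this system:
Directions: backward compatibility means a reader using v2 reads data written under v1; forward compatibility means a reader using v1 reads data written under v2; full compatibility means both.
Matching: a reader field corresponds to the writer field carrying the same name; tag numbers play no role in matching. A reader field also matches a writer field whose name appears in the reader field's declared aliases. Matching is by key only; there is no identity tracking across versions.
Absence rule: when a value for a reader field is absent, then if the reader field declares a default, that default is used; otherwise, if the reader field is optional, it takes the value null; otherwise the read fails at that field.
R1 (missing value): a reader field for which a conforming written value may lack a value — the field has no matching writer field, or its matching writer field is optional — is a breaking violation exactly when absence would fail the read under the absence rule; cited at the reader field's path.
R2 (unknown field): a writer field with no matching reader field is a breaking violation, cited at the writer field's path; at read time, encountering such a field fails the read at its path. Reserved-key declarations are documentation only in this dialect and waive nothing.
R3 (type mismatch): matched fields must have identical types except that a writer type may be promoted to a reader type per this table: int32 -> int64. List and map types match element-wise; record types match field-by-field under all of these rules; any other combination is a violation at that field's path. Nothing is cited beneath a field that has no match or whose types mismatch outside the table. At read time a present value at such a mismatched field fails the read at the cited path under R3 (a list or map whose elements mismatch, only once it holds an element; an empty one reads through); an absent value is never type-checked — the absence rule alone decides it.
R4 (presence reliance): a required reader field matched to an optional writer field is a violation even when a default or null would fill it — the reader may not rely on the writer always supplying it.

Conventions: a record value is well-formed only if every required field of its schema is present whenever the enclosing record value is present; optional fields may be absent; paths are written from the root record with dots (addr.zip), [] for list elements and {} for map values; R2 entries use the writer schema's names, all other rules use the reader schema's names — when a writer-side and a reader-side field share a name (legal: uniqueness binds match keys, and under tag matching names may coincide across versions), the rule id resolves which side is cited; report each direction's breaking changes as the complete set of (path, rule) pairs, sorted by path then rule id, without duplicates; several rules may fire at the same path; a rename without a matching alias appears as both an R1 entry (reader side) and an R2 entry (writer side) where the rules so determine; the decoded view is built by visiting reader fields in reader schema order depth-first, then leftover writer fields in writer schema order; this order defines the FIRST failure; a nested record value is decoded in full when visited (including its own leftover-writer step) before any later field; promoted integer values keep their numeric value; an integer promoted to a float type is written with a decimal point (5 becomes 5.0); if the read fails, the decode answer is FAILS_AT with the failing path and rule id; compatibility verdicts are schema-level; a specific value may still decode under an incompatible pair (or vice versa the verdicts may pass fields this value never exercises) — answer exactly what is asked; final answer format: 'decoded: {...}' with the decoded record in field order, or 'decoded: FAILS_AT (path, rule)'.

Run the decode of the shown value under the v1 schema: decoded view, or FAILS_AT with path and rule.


the writer's type comes first in each Account pair
decode walk for Account under reader schema v1:
  read fails at extras under R1 (no fill)
  => FAILS_AT (extras, R1)
diffs on Account not affecting the asked answer:
  removed field archived from record Account (its key "archived" joins the reserved list) -> a verdict-level change on Account — the shown value reads the same
  renamed field verified to enabled in record Contact -> a verdict-level change on Account — the shown value reads the same

decoded: FAILS_AT (extras, R1)


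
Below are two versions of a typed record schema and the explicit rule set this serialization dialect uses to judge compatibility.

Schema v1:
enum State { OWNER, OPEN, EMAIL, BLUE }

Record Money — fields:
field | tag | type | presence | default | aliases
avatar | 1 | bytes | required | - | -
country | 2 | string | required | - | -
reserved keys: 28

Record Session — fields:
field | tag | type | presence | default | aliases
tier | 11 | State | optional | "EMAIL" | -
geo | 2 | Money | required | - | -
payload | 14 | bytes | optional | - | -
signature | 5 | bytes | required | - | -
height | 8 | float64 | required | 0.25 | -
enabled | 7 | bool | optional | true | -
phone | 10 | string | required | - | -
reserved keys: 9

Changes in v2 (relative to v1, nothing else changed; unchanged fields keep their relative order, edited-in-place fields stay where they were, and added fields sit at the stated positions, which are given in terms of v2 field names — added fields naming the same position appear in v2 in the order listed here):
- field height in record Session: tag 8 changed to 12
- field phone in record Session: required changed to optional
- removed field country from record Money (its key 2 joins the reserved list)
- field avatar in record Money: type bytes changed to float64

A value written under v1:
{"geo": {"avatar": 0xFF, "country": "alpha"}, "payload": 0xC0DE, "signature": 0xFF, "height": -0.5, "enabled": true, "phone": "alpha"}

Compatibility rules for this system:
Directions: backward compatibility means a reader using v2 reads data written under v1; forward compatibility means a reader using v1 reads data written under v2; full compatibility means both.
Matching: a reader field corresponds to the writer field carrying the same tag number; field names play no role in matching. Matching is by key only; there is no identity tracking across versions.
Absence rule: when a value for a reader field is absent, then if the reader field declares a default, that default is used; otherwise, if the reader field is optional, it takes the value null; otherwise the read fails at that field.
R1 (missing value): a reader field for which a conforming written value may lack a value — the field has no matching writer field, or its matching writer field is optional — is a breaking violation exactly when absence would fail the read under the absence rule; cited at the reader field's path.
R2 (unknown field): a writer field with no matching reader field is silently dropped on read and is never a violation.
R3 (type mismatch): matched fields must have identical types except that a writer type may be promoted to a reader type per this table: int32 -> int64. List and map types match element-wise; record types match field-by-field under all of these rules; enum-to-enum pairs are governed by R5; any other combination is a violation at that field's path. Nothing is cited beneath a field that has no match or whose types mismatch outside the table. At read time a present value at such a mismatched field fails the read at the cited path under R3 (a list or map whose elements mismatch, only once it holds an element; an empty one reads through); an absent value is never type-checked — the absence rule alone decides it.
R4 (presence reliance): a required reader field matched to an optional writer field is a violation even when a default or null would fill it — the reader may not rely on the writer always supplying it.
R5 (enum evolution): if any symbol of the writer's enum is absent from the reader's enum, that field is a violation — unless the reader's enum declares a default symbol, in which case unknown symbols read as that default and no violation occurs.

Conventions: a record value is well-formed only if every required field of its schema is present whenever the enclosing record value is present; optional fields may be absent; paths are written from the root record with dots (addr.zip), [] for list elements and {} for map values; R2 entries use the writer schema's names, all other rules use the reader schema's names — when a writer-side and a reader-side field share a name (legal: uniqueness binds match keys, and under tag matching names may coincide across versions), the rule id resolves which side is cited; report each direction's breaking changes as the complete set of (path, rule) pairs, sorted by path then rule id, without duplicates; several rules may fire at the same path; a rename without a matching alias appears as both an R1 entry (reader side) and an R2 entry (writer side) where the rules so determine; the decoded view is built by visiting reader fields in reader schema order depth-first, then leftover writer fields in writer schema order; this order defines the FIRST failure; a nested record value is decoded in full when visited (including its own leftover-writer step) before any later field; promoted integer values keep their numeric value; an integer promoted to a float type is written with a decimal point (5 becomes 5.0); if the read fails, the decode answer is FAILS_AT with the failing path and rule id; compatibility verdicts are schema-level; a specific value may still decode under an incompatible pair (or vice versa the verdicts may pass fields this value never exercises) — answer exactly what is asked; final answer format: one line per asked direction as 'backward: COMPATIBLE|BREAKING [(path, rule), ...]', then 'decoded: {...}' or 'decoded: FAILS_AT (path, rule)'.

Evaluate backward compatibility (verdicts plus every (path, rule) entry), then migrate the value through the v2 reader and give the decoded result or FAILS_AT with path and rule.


arrows below run writer -> reader for Session
backward pass over Session, reader schema v2, writer schema v1:
  State -> State, writer optional: tier aligns to tier
  Money -> Money, writer required: geo aligns to geo
  bytes -> bytes, writer optional: payload aligns to payload
  bytes -> bytes, writer required: signature aligns to signature
  no writer field matches reader height
  bool -> bool, writer optional: enabled aligns to enabled
  string -> string, writer required: phone aligns to phone
  writer height: unknown to reader
  bytes -> float64, writer required: geo.avatar aligns to geo.avatar
  writer geo.country: unknown to reader
  rule R3 violated at geo.avatar
  => backward verdict for Session: BREAKING, 1 violation(s)
decode walk for Session under reader schema v2:
  tier := "EMAIL" (missing; default applied)
  read fails at geo.avatar under R3
  => FAILS_AT (geo.avatar, R3)
checking off the Session differences that do not matter here:
  field height in record Session: tag 8 changed to 12 -> no rule fires on it in Session's dialect; the asked verdict holds
  field phone in record Session: required changed to optional -> its effect on Session is confined to the forward direction, not asked
  removed field country from record Money (its key 2 joins the reserved list) -> its effect on Session is confined to the forward direction, not asked

backward: BREAKING [(geo.avatar, R3)]; decoded: FAILS_AT (geo.avatar, R3)


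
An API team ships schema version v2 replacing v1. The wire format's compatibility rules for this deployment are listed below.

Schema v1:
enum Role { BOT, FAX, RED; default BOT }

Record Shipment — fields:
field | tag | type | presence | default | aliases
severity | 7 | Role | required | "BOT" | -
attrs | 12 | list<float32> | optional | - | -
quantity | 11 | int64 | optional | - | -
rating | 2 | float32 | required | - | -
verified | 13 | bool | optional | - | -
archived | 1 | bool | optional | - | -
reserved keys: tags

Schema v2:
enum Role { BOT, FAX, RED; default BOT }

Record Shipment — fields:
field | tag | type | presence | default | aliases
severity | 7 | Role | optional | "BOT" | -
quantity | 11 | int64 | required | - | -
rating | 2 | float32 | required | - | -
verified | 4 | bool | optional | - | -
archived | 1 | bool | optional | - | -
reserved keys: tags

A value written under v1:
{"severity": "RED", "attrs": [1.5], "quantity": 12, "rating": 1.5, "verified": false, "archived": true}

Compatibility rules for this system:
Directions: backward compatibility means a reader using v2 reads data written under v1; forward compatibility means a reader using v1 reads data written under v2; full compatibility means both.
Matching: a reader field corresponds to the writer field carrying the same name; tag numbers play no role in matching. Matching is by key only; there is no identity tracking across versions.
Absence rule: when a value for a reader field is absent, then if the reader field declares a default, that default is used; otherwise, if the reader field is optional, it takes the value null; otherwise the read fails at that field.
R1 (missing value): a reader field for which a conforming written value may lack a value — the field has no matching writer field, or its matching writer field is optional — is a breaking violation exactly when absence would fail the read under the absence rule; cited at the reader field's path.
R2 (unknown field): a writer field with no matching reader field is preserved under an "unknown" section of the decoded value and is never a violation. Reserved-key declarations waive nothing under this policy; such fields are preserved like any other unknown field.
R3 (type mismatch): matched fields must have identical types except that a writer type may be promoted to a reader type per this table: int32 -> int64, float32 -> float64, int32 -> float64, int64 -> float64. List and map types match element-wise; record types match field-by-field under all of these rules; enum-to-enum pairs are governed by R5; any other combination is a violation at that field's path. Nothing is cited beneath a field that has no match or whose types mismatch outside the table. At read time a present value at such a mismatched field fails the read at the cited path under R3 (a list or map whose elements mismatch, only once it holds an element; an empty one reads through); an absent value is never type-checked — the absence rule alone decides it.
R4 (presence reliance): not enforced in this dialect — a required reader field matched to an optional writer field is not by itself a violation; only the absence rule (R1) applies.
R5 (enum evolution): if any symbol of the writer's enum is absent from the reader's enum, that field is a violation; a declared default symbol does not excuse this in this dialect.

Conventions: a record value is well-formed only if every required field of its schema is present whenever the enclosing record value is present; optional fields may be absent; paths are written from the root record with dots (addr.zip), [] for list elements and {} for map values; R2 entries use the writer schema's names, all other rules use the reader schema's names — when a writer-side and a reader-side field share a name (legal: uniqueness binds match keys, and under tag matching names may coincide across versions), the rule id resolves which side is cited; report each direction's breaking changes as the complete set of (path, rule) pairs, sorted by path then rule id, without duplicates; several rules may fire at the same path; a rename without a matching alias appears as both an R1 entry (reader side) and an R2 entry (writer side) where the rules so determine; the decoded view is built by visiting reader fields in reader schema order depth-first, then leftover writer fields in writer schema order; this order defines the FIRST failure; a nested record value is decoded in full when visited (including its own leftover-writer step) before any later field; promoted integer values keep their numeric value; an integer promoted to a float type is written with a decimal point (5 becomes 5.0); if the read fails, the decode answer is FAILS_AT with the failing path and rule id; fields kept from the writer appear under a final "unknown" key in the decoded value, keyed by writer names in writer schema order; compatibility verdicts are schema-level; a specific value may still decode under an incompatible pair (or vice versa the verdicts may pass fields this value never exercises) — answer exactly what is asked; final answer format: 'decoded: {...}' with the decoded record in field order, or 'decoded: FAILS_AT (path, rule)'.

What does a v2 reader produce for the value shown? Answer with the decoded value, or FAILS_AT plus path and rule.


arrows below run writer -> reader for Shipment
decode walk for Shipment under reader schema v2:
  severity := "RED"
  quantity := 12
  rating := 1.5
  verified := false
  archived := true
  writer attrs: kept under "unknown"
  => decoded: {"severity": "RED", "quantity": 12, "rating": 1.5, "verified": false, "archived": true, "unknown": {"attrs": [1.5]}}
diffs on Shipment not affecting the asked answer:
  field severity in record Shipment: required changed to optional -> triggers nothing under the printed rules; the Shipment answer is the same either way
  field quantity in record Shipment: optional changed to required -> matters for Shipment compatibility verdicts, not for this value's decode
  field verified in record Shipment: tag 13 changed to 4 -> triggers nothing under the printed rules; the Shipment answer is the same either way

decoded: {"severity": "RED", "quantity": 12, "rating": 1.5, "verified": false, "archived": true, "unknown": {"attrs": [1.5]}}


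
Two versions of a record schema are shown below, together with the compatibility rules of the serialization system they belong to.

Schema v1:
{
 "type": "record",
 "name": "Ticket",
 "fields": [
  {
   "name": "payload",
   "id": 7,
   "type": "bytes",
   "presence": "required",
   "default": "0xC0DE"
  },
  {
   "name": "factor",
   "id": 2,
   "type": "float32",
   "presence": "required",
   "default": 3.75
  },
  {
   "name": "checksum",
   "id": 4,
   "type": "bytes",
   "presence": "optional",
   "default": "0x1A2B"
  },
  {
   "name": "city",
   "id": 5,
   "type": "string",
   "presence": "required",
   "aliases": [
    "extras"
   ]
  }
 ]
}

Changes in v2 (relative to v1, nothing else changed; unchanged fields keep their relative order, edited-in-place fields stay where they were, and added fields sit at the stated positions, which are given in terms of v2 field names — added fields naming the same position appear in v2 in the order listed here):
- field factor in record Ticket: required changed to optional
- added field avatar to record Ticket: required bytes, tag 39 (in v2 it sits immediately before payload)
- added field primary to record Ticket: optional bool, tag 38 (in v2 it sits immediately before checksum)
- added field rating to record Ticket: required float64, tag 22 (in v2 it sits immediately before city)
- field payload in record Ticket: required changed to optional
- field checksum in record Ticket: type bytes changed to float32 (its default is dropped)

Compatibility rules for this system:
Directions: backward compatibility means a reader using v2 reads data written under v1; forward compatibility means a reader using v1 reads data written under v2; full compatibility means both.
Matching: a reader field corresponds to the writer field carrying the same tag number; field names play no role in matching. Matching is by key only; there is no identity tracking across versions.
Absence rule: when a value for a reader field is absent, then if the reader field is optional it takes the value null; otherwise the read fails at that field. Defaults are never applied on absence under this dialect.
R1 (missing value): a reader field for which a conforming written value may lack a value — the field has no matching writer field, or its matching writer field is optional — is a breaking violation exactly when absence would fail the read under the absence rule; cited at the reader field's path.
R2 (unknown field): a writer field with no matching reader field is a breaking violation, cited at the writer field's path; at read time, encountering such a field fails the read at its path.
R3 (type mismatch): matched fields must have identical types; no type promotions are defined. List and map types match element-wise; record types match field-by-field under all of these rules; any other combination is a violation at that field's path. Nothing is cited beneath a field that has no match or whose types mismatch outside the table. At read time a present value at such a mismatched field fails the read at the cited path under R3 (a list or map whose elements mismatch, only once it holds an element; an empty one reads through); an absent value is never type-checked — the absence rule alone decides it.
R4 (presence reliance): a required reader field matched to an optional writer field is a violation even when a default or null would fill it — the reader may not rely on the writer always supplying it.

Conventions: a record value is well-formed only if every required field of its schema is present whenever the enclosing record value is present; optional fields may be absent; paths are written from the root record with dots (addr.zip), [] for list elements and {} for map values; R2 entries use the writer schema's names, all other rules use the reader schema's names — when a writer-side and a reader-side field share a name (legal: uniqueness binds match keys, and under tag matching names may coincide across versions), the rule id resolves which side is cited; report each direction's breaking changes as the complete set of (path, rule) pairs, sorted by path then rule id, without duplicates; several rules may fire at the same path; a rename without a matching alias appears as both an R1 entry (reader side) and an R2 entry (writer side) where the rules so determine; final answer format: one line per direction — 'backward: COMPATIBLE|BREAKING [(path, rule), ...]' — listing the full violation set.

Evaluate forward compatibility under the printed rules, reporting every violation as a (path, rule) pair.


forward: BREAKING [(avatar, R2), (checksum, R3), (factor, R1), (factor, R4), (payload, R1), (payload, R4), (primary, R2), (rating, R2)]

the writer's type comes first in each Ticket pair
forward analysis of Ticket with v1 as reader and v2 as writer:
  bytes -> bytes, writer optional: payload aligns to payload
  float32 -> float32, writer optional: factor aligns to factor
  float32 -> bytes, writer optional: checksum aligns to checksum
  string -> string, writer required: city aligns to city
  avatar (writer side), unknown to reader
  primary (writer side), unknown to reader
  rating (writer side), unknown to reader
  violation R2 at avatar
  violation R3 at checksum
  violation R1 at factor
  violation R4 at factor
  violation R1 at payload
  violation R4 at payload
  violation R2 at primary
  violation R2 at rating
  => 8 violation(s): forward is BREAKING for Ticket


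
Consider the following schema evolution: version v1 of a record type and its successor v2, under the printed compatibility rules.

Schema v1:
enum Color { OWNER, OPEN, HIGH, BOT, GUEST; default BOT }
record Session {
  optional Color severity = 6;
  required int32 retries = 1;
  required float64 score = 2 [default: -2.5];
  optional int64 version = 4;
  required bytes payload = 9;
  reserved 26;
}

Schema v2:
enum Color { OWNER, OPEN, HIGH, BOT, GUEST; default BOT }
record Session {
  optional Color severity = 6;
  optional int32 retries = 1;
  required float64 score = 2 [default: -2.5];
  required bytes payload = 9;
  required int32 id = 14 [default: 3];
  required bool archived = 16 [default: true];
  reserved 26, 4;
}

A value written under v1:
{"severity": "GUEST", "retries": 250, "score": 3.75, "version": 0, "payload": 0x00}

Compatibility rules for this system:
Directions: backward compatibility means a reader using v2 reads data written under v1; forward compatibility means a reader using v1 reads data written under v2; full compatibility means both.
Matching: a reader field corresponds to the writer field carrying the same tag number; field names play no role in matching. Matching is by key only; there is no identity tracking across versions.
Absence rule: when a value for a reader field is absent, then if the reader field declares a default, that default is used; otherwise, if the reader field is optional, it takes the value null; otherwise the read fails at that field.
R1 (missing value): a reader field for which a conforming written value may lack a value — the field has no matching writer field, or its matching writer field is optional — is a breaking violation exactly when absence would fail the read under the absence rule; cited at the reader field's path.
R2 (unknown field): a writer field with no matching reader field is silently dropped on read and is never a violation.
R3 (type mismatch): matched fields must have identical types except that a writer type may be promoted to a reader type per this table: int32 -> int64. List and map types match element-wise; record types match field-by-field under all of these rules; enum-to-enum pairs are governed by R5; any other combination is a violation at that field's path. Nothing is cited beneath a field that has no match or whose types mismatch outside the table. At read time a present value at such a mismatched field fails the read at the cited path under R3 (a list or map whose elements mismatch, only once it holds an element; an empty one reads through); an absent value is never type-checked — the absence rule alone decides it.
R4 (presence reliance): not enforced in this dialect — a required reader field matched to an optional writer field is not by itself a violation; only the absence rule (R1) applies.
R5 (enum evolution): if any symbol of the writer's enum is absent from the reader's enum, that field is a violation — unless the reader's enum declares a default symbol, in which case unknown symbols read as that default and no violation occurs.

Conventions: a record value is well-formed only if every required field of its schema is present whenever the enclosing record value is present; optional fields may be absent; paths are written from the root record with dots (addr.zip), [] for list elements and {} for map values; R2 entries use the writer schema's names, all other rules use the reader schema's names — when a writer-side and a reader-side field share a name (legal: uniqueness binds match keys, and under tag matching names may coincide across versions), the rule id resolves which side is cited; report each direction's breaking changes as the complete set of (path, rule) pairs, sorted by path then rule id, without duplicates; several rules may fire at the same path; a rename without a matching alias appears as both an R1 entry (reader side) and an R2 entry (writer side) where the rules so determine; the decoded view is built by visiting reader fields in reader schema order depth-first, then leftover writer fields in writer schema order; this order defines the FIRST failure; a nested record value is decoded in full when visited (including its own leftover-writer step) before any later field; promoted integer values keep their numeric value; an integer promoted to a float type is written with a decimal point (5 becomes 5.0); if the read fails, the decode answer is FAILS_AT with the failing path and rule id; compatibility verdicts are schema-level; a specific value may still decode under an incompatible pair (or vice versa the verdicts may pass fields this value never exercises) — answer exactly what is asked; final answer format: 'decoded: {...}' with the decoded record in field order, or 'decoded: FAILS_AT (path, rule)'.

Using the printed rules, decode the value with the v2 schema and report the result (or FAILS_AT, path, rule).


each type pair in Session: writer, then reader
migrating the Session value to v2:
  severity := "GUEST"
  retries := 250
  score := 3.75
  payload := 0x00
  id := 3 (missing; default applied)
  archived := true (missing; default applied)
  writer version: no reader field; dropped
  => decoded: {"severity": "GUEST", "retries": 250, "score": 3.75, "payload": 0x00, "id": 3, "archived": true}
ruling out the remaining Session differences:
  field retries in record Session: required changed to optional -> changes Session's schema-level verdicts only — the decode of this value is the same

decoded: {"severity": "GUEST", "retries": 250, "score": 3.75, "payload": 0x00, "id": 3, "archived": true}


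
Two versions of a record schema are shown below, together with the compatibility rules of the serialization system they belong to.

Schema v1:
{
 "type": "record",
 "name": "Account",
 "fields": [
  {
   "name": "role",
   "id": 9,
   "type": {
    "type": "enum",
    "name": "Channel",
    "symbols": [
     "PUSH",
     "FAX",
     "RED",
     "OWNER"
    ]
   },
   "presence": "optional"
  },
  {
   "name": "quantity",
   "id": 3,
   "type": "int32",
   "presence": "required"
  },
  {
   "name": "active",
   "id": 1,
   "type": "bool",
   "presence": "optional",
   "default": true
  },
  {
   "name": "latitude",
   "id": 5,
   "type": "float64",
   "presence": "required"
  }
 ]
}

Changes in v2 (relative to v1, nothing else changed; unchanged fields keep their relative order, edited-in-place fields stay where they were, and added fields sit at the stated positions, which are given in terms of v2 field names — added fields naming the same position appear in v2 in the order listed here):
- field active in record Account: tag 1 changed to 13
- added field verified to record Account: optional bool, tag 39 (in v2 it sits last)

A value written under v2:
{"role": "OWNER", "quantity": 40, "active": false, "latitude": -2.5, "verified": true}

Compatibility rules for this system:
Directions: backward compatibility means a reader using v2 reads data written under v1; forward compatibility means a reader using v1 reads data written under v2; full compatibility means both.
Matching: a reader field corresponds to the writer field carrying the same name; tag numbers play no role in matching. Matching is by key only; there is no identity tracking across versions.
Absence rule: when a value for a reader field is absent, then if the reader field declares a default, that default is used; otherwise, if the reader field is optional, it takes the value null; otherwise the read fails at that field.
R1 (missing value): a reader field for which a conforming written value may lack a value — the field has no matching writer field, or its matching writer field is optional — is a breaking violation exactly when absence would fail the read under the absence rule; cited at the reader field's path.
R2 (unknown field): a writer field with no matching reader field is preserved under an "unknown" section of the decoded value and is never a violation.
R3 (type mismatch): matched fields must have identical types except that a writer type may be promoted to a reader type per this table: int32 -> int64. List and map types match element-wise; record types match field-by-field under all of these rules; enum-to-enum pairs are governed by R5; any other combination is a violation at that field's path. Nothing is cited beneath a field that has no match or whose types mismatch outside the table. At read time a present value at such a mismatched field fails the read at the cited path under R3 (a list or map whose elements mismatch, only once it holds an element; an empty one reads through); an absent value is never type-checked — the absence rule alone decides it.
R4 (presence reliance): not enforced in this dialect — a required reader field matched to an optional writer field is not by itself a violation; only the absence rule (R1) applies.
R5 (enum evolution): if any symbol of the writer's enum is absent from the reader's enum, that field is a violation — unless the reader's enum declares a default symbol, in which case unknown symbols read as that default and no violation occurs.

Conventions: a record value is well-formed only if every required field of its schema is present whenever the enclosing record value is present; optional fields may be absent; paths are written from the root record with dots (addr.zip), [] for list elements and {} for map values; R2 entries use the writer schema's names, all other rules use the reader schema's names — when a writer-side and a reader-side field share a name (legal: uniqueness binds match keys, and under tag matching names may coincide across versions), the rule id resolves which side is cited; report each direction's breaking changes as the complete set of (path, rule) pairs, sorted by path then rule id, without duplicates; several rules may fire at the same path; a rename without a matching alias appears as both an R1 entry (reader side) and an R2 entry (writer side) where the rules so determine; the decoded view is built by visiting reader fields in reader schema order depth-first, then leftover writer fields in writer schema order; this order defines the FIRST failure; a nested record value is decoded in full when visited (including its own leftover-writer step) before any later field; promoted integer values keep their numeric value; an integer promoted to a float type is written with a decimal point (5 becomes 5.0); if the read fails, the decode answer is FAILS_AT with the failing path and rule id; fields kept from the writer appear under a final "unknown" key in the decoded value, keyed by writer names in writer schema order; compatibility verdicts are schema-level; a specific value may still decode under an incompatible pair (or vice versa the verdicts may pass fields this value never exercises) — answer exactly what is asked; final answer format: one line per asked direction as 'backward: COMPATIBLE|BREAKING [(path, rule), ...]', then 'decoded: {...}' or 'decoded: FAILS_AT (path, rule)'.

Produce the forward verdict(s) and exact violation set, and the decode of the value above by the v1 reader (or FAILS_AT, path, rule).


each type pair in Account: writer, then reader
forward analysis of Account with v1 as reader and v2 as writer:
  role: paired with writer role (Channel -> Channel; writer optional)
  quantity: paired with writer quantity (int32 -> int32; writer required)
  active: paired with writer active (bool -> bool; writer optional)
  latitude: paired with writer latitude (float64 -> float64; writer required)
  verified (writer side), unknown to reader
  => forward: COMPATIBLE
decoding the Account value with the v1 reader:
  role := "OWNER"
  quantity := 40
  active := false
  latitude := -2.5
  writer verified: kept under "unknown"
  => decoded: {"role": "OWNER", "quantity": 40, "active": false, "latitude": -2.5, "unknown": {"verified": true}}
checking off the Account differences that do not matter here:
  field active in record Account: tag 1 changed to 13 -> triggers nothing under Account's printed rules — same verdict

forward: COMPATIBLE []; decoded: {"role": "OWNER", "quantity": 40, "active": false, "latitude": -2.5, "unknown": {"verified": true}}


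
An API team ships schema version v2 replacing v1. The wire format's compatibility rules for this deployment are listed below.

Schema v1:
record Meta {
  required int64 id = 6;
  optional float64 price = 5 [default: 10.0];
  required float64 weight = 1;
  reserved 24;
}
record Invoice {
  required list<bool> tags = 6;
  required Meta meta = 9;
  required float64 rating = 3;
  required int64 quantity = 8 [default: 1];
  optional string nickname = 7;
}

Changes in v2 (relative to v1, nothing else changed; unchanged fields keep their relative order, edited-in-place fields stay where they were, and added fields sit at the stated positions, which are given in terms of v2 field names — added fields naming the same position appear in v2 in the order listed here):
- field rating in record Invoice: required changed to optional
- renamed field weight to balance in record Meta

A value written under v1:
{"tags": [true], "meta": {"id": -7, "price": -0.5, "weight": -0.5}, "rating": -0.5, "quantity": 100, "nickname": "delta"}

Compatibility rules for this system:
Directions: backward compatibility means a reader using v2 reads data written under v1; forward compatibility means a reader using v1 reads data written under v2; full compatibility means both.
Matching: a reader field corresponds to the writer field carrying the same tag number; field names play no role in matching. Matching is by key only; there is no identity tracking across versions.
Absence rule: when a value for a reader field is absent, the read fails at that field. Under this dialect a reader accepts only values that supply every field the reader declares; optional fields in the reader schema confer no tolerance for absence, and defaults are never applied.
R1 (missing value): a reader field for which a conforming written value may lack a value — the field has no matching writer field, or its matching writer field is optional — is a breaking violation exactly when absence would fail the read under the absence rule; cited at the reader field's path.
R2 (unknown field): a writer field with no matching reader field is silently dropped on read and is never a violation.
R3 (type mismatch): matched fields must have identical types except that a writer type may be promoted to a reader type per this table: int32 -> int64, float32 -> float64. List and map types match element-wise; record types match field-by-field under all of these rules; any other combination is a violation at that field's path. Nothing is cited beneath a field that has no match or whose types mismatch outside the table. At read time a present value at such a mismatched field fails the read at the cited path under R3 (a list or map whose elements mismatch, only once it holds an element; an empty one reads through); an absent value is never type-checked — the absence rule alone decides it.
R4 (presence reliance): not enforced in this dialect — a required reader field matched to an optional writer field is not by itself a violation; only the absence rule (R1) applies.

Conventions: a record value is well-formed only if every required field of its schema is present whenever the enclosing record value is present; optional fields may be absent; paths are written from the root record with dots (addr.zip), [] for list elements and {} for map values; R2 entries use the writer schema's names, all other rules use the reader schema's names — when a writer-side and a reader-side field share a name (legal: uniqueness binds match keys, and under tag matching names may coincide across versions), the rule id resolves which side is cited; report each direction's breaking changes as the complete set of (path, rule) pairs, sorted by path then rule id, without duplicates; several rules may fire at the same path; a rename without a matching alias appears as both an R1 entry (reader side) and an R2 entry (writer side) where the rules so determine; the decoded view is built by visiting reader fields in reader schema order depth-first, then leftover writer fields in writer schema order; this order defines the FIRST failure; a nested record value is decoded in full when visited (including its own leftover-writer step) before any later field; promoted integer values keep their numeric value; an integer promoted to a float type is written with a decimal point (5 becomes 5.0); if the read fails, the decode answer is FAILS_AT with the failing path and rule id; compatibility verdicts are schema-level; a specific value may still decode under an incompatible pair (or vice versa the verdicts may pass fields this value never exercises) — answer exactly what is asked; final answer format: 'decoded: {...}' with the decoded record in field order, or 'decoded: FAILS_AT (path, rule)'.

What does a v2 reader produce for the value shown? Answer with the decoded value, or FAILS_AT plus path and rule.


arrows below run writer -> reader for Invoice
decode walk for Invoice under reader schema v2:
  tags := [true]
  meta.id := -7
  meta.price := -0.5
  meta.balance := -0.5 (from writer weight)
  rating := -0.5
  quantity := 100
  nickname := "delta"
  => decoded: {"tags": [true], "meta": {"id": -7, "price": -0.5, "balance": -0.5}, "rating": -0.5, "quantity": 100, "nickname": "delta"}
remaining Invoice differences; none change what is asked:
  field rating in record Invoice: required changed to optional -> shifts the Invoice verdicts, not this decode

decoded: {"tags": [true], "meta": {"id": -7, "price": -0.5, "balance": -0.5}, "rating": -0.5, "quantity": 100, "nickname": "delta"}
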